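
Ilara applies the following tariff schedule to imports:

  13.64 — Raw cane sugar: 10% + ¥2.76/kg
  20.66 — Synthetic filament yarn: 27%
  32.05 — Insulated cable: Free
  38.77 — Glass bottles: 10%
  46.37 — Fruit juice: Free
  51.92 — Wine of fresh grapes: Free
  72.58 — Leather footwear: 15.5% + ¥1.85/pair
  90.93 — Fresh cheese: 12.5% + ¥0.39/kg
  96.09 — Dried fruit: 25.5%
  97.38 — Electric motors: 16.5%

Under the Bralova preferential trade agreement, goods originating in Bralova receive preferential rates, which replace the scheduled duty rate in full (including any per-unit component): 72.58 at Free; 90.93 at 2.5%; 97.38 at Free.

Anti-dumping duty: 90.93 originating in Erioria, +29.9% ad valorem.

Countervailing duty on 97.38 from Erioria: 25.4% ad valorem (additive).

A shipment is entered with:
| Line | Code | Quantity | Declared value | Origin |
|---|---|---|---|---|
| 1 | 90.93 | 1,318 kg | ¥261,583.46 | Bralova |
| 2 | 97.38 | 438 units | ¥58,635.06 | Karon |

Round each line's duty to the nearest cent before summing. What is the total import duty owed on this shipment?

Line 1 (90.93, Bralova, 1,318 kg, ¥261,583.46):
Base rate for 90.93 is 12.5% + ¥0.39/kg.
Origin Bralova qualifies under the Ilara–Bralova agreement and 90.93 is covered: preferential rate 2.5% applies instead.
The additional-duty order on 90.93 targets Erioria, not Bralova; it does not apply.
Duty = ¥261,583.46 × 2.5% = ¥6,539.59.
Line 2 (97.38, Karon, 438 units, ¥58,635.06):
Base rate for 97.38 is 16.5%.
97.38 has an FTA preferential rate, but origin Karon is not Bralova; base rate stands.
The additional-duty order on 97.38 targets Erioria, not Karon; it does not apply.
Duty = ¥58,635.06 × 16.5% = ¥9,674.78.
Total = ¥6,539.59 + ¥9,674.78 = ¥16,214.37.

¥16,214.37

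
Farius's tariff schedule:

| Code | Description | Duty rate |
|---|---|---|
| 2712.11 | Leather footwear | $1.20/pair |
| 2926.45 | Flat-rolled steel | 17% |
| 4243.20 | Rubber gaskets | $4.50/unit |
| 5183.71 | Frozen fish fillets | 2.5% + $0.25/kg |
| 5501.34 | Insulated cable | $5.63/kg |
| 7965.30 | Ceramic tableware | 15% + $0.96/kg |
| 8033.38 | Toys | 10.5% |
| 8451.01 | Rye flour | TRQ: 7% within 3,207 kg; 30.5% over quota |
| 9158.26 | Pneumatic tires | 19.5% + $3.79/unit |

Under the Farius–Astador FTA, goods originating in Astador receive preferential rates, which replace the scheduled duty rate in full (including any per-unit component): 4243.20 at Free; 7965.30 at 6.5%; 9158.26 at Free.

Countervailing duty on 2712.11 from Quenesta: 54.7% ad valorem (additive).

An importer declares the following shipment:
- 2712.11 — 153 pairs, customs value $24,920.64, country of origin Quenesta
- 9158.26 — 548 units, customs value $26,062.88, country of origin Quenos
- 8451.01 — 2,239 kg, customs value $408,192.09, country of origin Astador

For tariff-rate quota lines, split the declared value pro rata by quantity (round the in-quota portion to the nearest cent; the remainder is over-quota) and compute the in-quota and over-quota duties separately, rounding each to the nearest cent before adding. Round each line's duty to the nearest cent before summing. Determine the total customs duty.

Line 1 (2712.11, Quenesta, 153 pairs, $24,920.64):
Base rate for 2712.11 is $1.20/pair.
Additional duty on 2712.11 from Quenesta: +54.7% ad valorem. Applied ad valorem rate = 54.7%.
Duty = $24,920.64 × 54.7% + 153 × $1.20 = $13,815.19.
Line 2 (9158.26, Quenos, 548 units, $26,062.88):
Base rate for 9158.26 is 19.5% + $3.79/unit.
9158.26 has an FTA preferential rate, but origin Quenos is not Astador; base rate stands.
Duty = $26,062.88 × 19.5% + 548 × $3.79 = $7,159.18.
Line 3 (8451.01, Astador, 2,239 kg, $408,192.09):
Code 8451.01 is under a tariff-rate quota (threshold 3,207 kg). Quantity 2,239 kg is within the quota, so the in-quota rate 7% applies to the full value.
Duty = $408,192.09 × 7% = $28,573.45.
Total = $13,815.19 + $7,159.18 + $28,573.45 = $49,547.82.

$49,547.82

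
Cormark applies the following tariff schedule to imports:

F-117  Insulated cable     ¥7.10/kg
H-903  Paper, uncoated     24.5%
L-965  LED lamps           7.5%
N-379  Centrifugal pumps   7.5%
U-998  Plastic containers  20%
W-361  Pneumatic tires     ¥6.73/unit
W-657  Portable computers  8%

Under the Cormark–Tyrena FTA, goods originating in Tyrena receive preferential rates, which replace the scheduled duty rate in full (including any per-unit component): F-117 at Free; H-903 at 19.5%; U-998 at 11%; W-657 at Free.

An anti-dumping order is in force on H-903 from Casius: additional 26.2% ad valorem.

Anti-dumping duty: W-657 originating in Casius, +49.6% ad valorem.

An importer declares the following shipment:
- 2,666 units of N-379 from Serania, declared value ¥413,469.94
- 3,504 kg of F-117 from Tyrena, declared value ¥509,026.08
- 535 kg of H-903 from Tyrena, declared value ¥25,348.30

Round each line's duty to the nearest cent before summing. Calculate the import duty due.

Line 1 (N-379, Serania, 2,666 units, ¥413,469.94):
Base rate for N-379 is 7.5%.
Duty = ¥413,469.94 × 7.5% = ¥31,010.25.
Line 2 (F-117, Tyrena, 3,504 kg, ¥509,026.08):
Base rate for F-117 is ¥7.10/kg.
Origin Tyrena qualifies under the Cormark–Tyrena agreement and F-117 is covered: preferential rate Free applies instead.
Duty = ¥509,026.08 × 0% = ¥0.00.
Line 3 (H-903, Tyrena, 535 kg, ¥25,348.30):
Base rate for H-903 is 24.5%.
Origin Tyrena qualifies under the Cormark–Tyrena agreement and H-903 is covered: preferential rate 19.5% applies instead.
The additional-duty order on H-903 targets Casius, not Tyrena; it does not apply.
Duty = ¥25,348.30 × 19.5% = ¥4,942.92.
Total = ¥31,010.25 + ¥0.00 + ¥4,942.92 = ¥35,953.17.

¥35,953.17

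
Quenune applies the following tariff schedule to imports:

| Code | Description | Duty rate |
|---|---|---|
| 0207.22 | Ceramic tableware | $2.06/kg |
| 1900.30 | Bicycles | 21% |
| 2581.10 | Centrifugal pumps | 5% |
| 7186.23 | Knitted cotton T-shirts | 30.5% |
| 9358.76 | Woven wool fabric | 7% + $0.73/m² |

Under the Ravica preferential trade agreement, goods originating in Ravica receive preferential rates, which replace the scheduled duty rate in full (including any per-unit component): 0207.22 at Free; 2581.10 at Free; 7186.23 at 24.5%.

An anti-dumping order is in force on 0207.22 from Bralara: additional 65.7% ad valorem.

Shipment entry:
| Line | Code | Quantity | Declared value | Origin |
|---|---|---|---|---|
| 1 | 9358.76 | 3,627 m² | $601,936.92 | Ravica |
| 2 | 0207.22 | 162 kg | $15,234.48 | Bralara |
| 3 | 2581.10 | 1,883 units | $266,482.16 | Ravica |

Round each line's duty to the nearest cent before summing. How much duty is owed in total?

Line 1 (9358.76, Ravica, 3,627 m², $601,936.92):
Base rate for 9358.76 is 7% + $0.73/m².
Origin Ravica is the FTA partner but 9358.76 is not on the preference list; base rate stands.
Duty = $601,936.92 × 7% + 3,627 × $0.73 = $44,783.29.
Line 2 (0207.22, Bralara, 162 kg, $15,234.48):
Base rate for 0207.22 is $2.06/kg.
0207.22 has an FTA preferential rate, but origin Bralara is not Ravica; base rate stands.
Additional duty on 0207.22 from Bralara: +65.7% ad valorem. Applied ad valorem rate = 65.7%.
Duty = $15,234.48 × 65.7% + 162 × $2.06 = $10,342.77.
Line 3 (2581.10, Ravica, 1,883 units, $266,482.16):
Base rate for 2581.10 is 5%.
Origin Ravica qualifies under the Quenune–Ravica agreement and 2581.10 is covered: preferential rate Free applies instead.
Duty = $266,482.16 × 0% = $0.00.
Total = $44,783.29 + $10,342.77 + $0.00 = $55,126.06.

$55,126.06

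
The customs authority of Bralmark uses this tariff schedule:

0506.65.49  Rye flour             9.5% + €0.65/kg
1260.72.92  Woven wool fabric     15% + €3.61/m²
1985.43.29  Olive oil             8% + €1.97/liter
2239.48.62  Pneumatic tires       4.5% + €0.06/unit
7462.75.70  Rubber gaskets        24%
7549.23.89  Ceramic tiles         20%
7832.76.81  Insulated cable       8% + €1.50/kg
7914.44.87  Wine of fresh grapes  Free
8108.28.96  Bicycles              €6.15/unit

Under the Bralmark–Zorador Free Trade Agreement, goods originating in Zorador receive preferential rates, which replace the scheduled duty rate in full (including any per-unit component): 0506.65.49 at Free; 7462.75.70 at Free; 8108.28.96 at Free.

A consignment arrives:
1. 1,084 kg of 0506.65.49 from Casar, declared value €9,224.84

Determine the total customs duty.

Line 1 (0506.65.49, Casar, 1,084 kg, €9,224.84):
Base rate for 0506.65.49 is 9.5% + €0.65/kg.
0506.65.49 has an FTA preferential rate, but origin Casar is not Zorador; base rate stands.
Duty = €9,224.84 × 9.5% + 1,084 × €0.65 = €1,580.96.

€1,580.96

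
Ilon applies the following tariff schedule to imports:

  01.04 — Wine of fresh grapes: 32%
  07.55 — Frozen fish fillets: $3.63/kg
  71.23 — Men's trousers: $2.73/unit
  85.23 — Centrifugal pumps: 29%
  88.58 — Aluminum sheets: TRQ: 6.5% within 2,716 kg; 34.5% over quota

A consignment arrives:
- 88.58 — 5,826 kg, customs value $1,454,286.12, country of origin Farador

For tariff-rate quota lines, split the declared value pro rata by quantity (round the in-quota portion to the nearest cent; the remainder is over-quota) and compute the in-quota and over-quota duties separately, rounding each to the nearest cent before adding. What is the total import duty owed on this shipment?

$311,897.69

Line 1 (88.58, Farador, 5,826 kg, $1,454,286.12):
Code 88.58 is under a tariff-rate quota (threshold 2,716 kg). In-quota: 2,716 kg at 6.5%; over-quota: 3,110 kg at 34.5%.
Pro-rata value split: in-quota = $1,454,286.12 × 2,716/5,826 = $677,967.92; over-quota = $1,454,286.12 − $677,967.92 = $776,318.20.
In-quota duty = $677,967.92 × 6.5% = $44,067.91. Over-quota duty = $776,318.20 × 34.5% = $267,829.78.
Line duty = $44,067.91 + $267,829.78 = $311,897.69.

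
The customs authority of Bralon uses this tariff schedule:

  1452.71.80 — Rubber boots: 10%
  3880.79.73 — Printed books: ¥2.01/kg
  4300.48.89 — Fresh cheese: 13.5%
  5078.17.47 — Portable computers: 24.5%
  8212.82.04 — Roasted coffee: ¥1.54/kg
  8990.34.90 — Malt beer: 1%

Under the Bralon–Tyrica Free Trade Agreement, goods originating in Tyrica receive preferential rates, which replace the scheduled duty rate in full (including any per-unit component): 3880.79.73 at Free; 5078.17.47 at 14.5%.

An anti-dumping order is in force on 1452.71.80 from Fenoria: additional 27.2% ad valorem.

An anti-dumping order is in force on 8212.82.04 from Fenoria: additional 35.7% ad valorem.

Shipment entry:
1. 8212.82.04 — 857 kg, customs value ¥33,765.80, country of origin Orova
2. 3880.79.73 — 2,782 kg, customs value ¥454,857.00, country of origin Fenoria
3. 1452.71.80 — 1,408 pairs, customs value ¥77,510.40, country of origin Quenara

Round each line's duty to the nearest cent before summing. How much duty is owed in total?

¥14,662.64

Line 1 (8212.82.04, Orova, 857 kg, ¥33,765.80):
Base rate for 8212.82.04 is ¥1.54/kg.
The additional-duty order on 8212.82.04 targets Fenoria, not Orova; it does not apply.
Duty = 857 × ¥1.54 = ¥1,319.78.
Line 2 (3880.79.73, Fenoria, 2,782 kg, ¥454,857.00):
Base rate for 3880.79.73 is ¥2.01/kg.
3880.79.73 has an FTA preferential rate, but origin Fenoria is not Tyrica; base rate stands.
Duty = 2,782 × ¥2.01 = ¥5,591.82.
Line 3 (1452.71.80, Quenara, 1,408 pairs, ¥77,510.40):
Base rate for 1452.71.80 is 10%.
The additional-duty order on 1452.71.80 targets Fenoria, not Quenara; it does not apply.
Duty = ¥77,510.40 × 10% = ¥7,751.04.
Total = ¥1,319.78 + ¥5,591.82 + ¥7,751.04 = ¥14,662.64.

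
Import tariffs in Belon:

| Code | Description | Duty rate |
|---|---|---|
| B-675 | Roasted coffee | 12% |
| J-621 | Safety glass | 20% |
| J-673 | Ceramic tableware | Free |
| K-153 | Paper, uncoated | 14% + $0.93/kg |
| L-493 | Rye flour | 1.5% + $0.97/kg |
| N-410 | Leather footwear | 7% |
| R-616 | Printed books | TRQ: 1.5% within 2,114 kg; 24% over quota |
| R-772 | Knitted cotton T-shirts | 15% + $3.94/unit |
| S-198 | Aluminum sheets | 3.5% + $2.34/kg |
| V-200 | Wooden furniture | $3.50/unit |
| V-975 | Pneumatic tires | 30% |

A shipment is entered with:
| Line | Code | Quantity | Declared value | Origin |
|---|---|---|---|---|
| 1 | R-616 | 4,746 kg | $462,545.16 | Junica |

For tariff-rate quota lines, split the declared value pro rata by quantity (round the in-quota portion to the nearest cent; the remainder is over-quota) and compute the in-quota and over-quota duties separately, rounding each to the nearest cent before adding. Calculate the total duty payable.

$64,653.99

Line 1 (R-616, Junica, 4,746 kg, $462,545.16):
Code R-616 is under a tariff-rate quota (threshold 2,114 kg). In-quota: 2,114 kg at 1.5%; over-quota: 2,632 kg at 24%.
Pro-rata value split: in-quota = $462,545.16 × 2,114/4,746 = $206,030.44; over-quota = $462,545.16 − $206,030.44 = $256,514.72.
In-quota duty = $206,030.44 × 1.5% = $3,090.46. Over-quota duty = $256,514.72 × 24% = $61,563.53.
Line duty = $3,090.46 + $61,563.53 = $64,653.99.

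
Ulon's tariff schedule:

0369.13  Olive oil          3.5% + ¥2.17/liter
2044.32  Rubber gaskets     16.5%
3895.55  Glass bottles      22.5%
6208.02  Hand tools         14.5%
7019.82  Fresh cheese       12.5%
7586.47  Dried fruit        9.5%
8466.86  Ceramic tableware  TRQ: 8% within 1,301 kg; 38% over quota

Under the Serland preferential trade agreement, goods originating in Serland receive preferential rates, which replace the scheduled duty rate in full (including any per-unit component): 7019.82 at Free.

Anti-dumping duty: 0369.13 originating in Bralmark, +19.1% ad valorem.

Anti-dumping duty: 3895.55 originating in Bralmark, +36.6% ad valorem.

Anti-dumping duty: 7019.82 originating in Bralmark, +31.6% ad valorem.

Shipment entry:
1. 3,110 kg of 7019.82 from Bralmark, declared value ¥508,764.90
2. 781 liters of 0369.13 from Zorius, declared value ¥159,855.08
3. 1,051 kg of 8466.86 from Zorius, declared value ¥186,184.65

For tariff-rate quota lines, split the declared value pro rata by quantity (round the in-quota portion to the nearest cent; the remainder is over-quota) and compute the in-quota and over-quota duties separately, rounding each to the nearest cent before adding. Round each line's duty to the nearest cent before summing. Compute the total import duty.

¥246,549.79

Line 1 (7019.82, Bralmark, 3,110 kg, ¥508,764.90):
Base rate for 7019.82 is 12.5%.
7019.82 has an FTA preferential rate, but origin Bralmark is not Serland; base rate stands.
Additional duty on 7019.82 from Bralmark: +31.6%. Applied ad valorem rate: 12.5% + 31.6% = 44.1%.
Duty = ¥508,764.90 × 44.1% = ¥224,365.32.
Line 2 (0369.13, Zorius, 781 liters, ¥159,855.08):
Base rate for 0369.13 is 3.5% + ¥2.17/liter.
The additional-duty order on 0369.13 targets Bralmark, not Zorius; it does not apply.
Duty = ¥159,855.08 × 3.5% + 781 × ¥2.17 = ¥7,289.70.
Line 3 (8466.86, Zorius, 1,051 kg, ¥186,184.65):
Code 8466.86 is under a tariff-rate quota (threshold 1,301 kg). Quantity 1,051 kg is within the quota, so the in-quota rate 8% applies to the full value.
Duty = ¥186,184.65 × 8% = ¥14,894.77.
Total = ¥224,365.32 + ¥7,289.70 + ¥14,894.77 = ¥246,549.79.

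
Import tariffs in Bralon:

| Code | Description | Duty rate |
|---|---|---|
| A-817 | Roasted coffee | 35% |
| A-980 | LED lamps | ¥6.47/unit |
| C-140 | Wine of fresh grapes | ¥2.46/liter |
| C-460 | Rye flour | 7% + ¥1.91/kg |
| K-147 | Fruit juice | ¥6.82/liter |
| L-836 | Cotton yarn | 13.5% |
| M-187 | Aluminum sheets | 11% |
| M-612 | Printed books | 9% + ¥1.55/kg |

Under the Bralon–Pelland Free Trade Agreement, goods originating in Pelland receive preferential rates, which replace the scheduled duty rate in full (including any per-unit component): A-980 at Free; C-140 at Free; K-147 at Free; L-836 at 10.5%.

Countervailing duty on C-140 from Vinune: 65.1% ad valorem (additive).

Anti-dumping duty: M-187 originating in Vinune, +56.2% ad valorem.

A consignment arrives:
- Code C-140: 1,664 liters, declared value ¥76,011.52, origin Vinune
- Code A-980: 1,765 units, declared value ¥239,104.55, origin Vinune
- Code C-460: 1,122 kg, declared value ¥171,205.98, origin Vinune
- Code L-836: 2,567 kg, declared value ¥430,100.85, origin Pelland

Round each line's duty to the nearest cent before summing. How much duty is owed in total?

¥124,284.52

Line 1 (C-140, Vinune, 1,664 liters, ¥76,011.52):
Base rate for C-140 is ¥2.46/liter.
C-140 has an FTA preferential rate, but origin Vinune is not Pelland; base rate stands.
Additional duty on C-140 from Vinune: +65.1% ad valorem. Applied ad valorem rate = 65.1%.
Duty = ¥76,011.52 × 65.1% + 1,664 × ¥2.46 = ¥53,576.94.
Line 2 (A-980, Vinune, 1,765 units, ¥239,104.55):
Base rate for A-980 is ¥6.47/unit.
A-980 has an FTA preferential rate, but origin Vinune is not Pelland; base rate stands.
Duty = 1,765 × ¥6.47 = ¥11,419.55.
Line 3 (C-460, Vinune, 1,122 kg, ¥171,205.98):
Base rate for C-460 is 7% + ¥1.91/kg.
Duty = ¥171,205.98 × 7% + 1,122 × ¥1.91 = ¥14,127.44.
Line 4 (L-836, Pelland, 2,567 kg, ¥430,100.85):
Base rate for L-836 is 13.5%.
Origin Pelland qualifies under the Bralon–Pelland agreement and L-836 is covered: preferential rate 10.5% applies instead.
Duty = ¥430,100.85 × 10.5% = ¥45,160.59.
Total = ¥53,576.94 + ¥11,419.55 + ¥14,127.44 + ¥45,160.59 = ¥124,284.52.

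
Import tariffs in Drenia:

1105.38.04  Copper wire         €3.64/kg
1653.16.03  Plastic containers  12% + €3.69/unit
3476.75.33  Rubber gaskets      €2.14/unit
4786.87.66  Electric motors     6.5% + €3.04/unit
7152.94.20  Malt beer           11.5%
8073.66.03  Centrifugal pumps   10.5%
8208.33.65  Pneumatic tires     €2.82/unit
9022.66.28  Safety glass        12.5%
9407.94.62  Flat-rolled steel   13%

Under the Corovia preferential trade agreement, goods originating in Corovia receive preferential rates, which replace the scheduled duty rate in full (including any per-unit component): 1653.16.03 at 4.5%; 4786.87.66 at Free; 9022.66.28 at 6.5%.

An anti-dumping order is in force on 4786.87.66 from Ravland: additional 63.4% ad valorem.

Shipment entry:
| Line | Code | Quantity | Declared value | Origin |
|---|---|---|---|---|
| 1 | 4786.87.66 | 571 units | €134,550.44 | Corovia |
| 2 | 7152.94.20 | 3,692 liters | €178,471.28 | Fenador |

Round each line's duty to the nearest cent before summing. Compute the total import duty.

Line 1 (4786.87.66, Corovia, 571 units, €134,550.44):
Base rate for 4786.87.66 is 6.5% + €3.04/unit.
Origin Corovia qualifies under the Drenia–Corovia agreement and 4786.87.66 is covered: preferential rate Free applies instead.
The additional-duty order on 4786.87.66 targets Ravland, not Corovia; it does not apply.
Duty = €134,550.44 × 0% = €0.00.
Line 2 (7152.94.20, Fenador, 3,692 liters, €178,471.28):
Base rate for 7152.94.20 is 11.5%.
Duty = €178,471.28 × 11.5% = €20,524.20.
Total = €0.00 + €20,524.20 = €20,524.20.

€20,524.20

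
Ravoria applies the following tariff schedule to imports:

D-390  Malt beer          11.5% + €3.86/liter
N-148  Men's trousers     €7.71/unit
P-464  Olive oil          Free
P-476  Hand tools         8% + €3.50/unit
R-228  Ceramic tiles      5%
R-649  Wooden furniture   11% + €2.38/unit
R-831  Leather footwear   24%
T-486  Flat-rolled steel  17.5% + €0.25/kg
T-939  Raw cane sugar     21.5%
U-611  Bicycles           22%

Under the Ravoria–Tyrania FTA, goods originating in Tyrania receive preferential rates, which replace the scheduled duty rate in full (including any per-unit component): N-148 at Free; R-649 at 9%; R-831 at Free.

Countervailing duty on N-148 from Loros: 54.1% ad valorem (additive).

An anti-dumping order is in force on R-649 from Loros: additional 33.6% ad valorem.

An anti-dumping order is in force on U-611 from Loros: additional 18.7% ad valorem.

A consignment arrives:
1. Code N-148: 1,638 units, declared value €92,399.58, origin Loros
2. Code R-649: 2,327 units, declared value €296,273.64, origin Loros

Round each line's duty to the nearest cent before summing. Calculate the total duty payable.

Line 1 (N-148, Loros, 1,638 units, €92,399.58):
Base rate for N-148 is €7.71/unit.
N-148 has an FTA preferential rate, but origin Loros is not Tyrania; base rate stands.
Additional duty on N-148 from Loros: +54.1% ad valorem. Applied ad valorem rate = 54.1%.
Duty = €92,399.58 × 54.1% + 1,638 × €7.71 = €62,617.15.
Line 2 (R-649, Loros, 2,327 units, €296,273.64):
Base rate for R-649 is 11% + €2.38/unit.
R-649 has an FTA preferential rate, but origin Loros is not Tyrania; base rate stands.
Additional duty on R-649 from Loros: +33.6%. Applied ad valorem rate: 11% + 33.6% = 44.6%.
Duty = €296,273.64 × 44.6% + 2,327 × €2.38 = €137,676.30.
Total = €62,617.15 + €137,676.30 = €200,293.45.

€200,293.45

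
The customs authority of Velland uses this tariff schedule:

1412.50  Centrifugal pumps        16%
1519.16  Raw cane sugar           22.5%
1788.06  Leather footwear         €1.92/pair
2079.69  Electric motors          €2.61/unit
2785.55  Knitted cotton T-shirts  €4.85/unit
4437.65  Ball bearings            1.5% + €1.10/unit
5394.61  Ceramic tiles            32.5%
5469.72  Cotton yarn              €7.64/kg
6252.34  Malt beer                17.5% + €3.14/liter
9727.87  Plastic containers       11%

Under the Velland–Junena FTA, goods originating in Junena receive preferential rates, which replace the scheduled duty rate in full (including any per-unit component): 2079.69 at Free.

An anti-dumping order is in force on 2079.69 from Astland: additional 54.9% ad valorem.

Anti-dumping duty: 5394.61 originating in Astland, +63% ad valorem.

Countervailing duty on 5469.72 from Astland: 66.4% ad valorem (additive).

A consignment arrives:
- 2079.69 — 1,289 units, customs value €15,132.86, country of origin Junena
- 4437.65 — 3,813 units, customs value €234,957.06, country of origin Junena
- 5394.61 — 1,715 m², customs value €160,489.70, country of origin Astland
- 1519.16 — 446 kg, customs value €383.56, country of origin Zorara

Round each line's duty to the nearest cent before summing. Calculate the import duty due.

Line 1 (2079.69, Junena, 1,289 units, €15,132.86):
Base rate for 2079.69 is €2.61/unit.
Origin Junena qualifies under the Velland–Junena agreement and 2079.69 is covered: preferential rate Free applies instead.
The additional-duty order on 2079.69 targets Astland, not Junena; it does not apply.
Duty = €15,132.86 × 0% = €0.00.
Line 2 (4437.65, Junena, 3,813 units, €234,957.06):
Base rate for 4437.65 is 1.5% + €1.10/unit.
Origin Junena is the FTA partner but 4437.65 is not on the preference list; base rate stands.
Duty = €234,957.06 × 1.5% + 3,813 × €1.10 = €7,718.66.
Line 3 (5394.61, Astland, 1,715 m², €160,489.70):
Base rate for 5394.61 is 32.5%.
Additional duty on 5394.61 from Astland: +63%. Applied ad valorem rate: 32.5% + 63% = 95.5%.
Duty = €160,489.70 × 95.5% = €153,267.66.
Line 4 (1519.16, Zorara, 446 kg, €383.56):
Base rate for 1519.16 is 22.5%.
Duty = €383.56 × 22.5% = €86.30.
Total = €0.00 + €7,718.66 + €153,267.66 + €86.30 = €161,072.62.

€161,072.62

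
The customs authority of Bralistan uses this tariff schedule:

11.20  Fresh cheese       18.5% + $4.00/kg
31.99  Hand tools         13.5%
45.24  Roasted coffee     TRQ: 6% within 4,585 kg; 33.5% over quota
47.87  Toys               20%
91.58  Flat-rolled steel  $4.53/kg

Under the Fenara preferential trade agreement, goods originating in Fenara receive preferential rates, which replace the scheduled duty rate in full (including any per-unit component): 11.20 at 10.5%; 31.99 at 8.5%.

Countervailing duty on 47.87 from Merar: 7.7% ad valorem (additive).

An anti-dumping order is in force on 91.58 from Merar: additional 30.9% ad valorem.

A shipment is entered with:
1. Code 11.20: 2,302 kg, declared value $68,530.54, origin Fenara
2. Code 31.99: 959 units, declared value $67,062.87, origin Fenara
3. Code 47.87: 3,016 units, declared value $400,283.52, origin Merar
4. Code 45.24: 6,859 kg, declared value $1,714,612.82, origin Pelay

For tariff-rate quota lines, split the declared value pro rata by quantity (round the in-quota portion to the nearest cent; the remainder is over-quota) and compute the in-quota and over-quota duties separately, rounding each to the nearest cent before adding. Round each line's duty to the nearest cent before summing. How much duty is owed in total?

Line 1 (11.20, Fenara, 2,302 kg, $68,530.54):
Base rate for 11.20 is 18.5% + $4.00/kg.
Origin Fenara qualifies under the Bralistan–Fenara agreement and 11.20 is covered: preferential rate 10.5% applies instead.
Duty = $68,530.54 × 10.5% = $7,195.71.
Line 2 (31.99, Fenara, 959 units, $67,062.87):
Base rate for 31.99 is 13.5%.
Origin Fenara qualifies under the Bralistan–Fenara agreement and 31.99 is covered: preferential rate 8.5% applies instead.
Duty = $67,062.87 × 8.5% = $5,700.34.
Line 3 (47.87, Merar, 3,016 units, $400,283.52):
Base rate for 47.87 is 20%.
Additional duty on 47.87 from Merar: +7.7%. Applied ad valorem rate: 20% + 7.7% = 27.7%.
Duty = $400,283.52 × 27.7% = $110,878.54.
Line 4 (45.24, Pelay, 6,859 kg, $1,714,612.82):
Code 45.24 is under a tariff-rate quota (threshold 4,585 kg). In-quota: 4,585 kg at 6%; over-quota: 2,274 kg at 33.5%.
Pro-rata value split: in-quota = $1,714,612.82 × 4,585/6,859 = $1,146,158.30; over-quota = $1,714,612.82 − $1,146,158.30 = $568,454.52.
In-quota duty = $1,146,158.30 × 6% = $68,769.50. Over-quota duty = $568,454.52 × 33.5% = $190,432.26.
Line duty = $68,769.50 + $190,432.26 = $259,201.76.
Total = $7,195.71 + $5,700.34 + $110,878.54 + $259,201.76 = $382,976.35.

$382,976.35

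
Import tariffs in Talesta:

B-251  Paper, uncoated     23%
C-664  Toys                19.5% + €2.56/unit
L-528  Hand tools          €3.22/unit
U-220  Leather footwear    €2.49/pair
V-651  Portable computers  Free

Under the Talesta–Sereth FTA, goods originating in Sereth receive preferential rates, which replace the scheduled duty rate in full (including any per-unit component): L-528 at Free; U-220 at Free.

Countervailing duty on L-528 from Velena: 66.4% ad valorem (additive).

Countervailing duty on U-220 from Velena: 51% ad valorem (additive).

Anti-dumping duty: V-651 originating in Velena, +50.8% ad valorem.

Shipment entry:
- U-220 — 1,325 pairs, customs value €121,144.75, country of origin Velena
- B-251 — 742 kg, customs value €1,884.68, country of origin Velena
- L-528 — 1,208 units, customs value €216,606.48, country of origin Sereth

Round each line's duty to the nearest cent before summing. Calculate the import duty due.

€65,516.55

Line 1 (U-220, Velena, 1,325 pairs, €121,144.75):
Base rate for U-220 is €2.49/pair.
U-220 has an FTA preferential rate, but origin Velena is not Sereth; base rate stands.
Additional duty on U-220 from Velena: +51% ad valorem. Applied ad valorem rate = 51%.
Duty = €121,144.75 × 51% + 1,325 × €2.49 = €65,083.07.
Line 2 (B-251, Velena, 742 kg, €1,884.68):
Base rate for B-251 is 23%.
Duty = €1,884.68 × 23% = €433.48.
Line 3 (L-528, Sereth, 1,208 units, €216,606.48):
Base rate for L-528 is €3.22/unit.
Origin Sereth qualifies under the Talesta–Sereth agreement and L-528 is covered: preferential rate Free applies instead.
The additional-duty order on L-528 targets Velena, not Sereth; it does not apply.
Duty = €216,606.48 × 0% = €0.00.
Total = €65,083.07 + €433.48 + €0.00 = €65,516.55.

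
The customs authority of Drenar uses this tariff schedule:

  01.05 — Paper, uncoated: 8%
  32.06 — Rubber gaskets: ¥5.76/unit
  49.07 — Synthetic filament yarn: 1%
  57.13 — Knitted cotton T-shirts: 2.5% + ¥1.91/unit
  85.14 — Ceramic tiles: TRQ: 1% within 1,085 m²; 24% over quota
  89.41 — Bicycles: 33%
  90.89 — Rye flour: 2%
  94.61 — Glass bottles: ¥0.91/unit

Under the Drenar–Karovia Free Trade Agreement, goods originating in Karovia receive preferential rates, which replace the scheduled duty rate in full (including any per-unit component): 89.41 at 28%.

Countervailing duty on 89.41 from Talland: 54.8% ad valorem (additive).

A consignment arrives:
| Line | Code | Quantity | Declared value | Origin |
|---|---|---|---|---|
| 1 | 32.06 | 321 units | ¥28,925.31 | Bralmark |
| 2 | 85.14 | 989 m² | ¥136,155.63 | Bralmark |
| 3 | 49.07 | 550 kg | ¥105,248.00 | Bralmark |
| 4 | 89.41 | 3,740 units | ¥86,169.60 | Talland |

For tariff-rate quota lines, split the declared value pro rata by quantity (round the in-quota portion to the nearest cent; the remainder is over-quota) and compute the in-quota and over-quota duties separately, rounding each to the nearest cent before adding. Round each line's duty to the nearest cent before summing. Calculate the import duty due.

Line 1 (32.06, Bralmark, 321 units, ¥28,925.31):
Base rate for 32.06 is ¥5.76/unit.
Duty = 321 × ¥5.76 = ¥1,848.96.
Line 2 (85.14, Bralmark, 989 m², ¥136,155.63):
Code 85.14 is under a tariff-rate quota (threshold 1,085 m²). Quantity 989 m² is within the quota, so the in-quota rate 1% applies to the full value.
Duty = ¥136,155.63 × 1% = ¥1,361.56.
Line 3 (49.07, Bralmark, 550 kg, ¥105,248.00):
Base rate for 49.07 is 1%.
Duty = ¥105,248.00 × 1% = ¥1,052.48.
Line 4 (89.41, Talland, 3,740 units, ¥86,169.60):
Base rate for 89.41 is 33%.
89.41 has an FTA preferential rate, but origin Talland is not Karovia; base rate stands.
Additional duty on 89.41 from Talland: +54.8%. Applied ad valorem rate: 33% + 54.8% = 87.8%.
Duty = ¥86,169.60 × 87.8% = ¥75,656.91.
Total = ¥1,848.96 + ¥1,361.56 + ¥1,052.48 + ¥75,656.91 = ¥79,919.91.

¥79,919.91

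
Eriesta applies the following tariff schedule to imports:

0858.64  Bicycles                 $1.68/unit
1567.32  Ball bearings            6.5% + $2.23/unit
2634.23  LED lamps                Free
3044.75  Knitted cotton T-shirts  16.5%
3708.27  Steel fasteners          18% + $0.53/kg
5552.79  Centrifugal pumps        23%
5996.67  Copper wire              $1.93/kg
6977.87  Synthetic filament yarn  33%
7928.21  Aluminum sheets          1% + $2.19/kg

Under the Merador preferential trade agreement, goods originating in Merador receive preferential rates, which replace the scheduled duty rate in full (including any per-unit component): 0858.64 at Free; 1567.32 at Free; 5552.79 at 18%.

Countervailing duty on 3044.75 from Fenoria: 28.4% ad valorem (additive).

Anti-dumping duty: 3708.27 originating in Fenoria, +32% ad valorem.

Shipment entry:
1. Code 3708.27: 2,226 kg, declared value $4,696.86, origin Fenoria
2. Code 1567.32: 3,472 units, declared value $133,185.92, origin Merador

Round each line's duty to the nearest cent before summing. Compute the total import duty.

$3,528.21

Line 1 (3708.27, Fenoria, 2,226 kg, $4,696.86):
Base rate for 3708.27 is 18% + $0.53/kg.
Additional duty on 3708.27 from Fenoria: +32%. Applied ad valorem rate: 18% + 32% = 50%.
Duty = $4,696.86 × 50% + 2,226 × $0.53 = $3,528.21.
Line 2 (1567.32, Merador, 3,472 units, $133,185.92):
Base rate for 1567.32 is 6.5% + $2.23/unit.
Origin Merador qualifies under the Eriesta–Merador agreement and 1567.32 is covered: preferential rate Free applies instead.
Duty = $133,185.92 × 0% = $0.00.
Total = $3,528.21 + $0.00 = $3,528.21.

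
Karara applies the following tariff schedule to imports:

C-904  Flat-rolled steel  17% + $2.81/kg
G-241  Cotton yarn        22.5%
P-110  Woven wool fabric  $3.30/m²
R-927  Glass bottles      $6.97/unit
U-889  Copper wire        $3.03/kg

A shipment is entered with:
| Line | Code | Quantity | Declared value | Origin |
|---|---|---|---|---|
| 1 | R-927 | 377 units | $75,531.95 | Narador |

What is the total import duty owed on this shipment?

Line 1 (R-927, Narador, 377 units, $75,531.95):
Base rate for R-927 is $6.97/unit.
Duty = 377 × $6.97 = $2,627.69.

$2,627.69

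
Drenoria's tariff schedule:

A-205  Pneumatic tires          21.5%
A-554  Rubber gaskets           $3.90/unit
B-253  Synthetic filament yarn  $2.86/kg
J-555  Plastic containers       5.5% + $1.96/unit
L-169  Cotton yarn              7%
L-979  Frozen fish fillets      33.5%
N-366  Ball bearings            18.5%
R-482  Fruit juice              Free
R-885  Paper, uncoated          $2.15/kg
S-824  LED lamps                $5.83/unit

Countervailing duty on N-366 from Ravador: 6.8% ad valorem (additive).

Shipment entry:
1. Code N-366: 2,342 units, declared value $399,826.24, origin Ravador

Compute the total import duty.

$101,156.04

Line 1 (N-366, Ravador, 2,342 units, $399,826.24):
Base rate for N-366 is 18.5%.
Additional duty on N-366 from Ravador: +6.8%. Applied ad valorem rate: 18.5% + 6.8% = 25.3%.
Duty = $399,826.24 × 25.3% = $101,156.04.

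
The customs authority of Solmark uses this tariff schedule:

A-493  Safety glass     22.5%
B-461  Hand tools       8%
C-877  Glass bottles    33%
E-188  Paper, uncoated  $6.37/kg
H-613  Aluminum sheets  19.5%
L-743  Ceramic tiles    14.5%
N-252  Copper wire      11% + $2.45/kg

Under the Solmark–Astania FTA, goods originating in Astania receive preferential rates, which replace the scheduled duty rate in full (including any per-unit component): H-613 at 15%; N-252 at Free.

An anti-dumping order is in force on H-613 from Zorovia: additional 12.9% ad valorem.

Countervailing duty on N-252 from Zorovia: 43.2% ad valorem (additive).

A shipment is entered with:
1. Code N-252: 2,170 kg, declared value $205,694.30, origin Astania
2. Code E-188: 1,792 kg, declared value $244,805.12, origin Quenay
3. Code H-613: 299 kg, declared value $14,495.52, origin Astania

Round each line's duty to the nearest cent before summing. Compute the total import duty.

$13,589.37

Line 1 (N-252, Astania, 2,170 kg, $205,694.30):
Base rate for N-252 is 11% + $2.45/kg.
Origin Astania qualifies under the Solmark–Astania agreement and N-252 is covered: preferential rate Free applies instead.
The additional-duty order on N-252 targets Zorovia, not Astania; it does not apply.
Duty = $205,694.30 × 0% = $0.00.
Line 2 (E-188, Quenay, 1,792 kg, $244,805.12):
Base rate for E-188 is $6.37/kg.
Duty = 1,792 × $6.37 = $11,415.04.
Line 3 (H-613, Astania, 299 kg, $14,495.52):
Base rate for H-613 is 19.5%.
Origin Astania qualifies under the Solmark–Astania agreement and H-613 is covered: preferential rate 15% applies instead.
The additional-duty order on H-613 targets Zorovia, not Astania; it does not apply.
Duty = $14,495.52 × 15% = $2,174.33.
Total = $0.00 + $11,415.04 + $2,174.33 = $13,589.37.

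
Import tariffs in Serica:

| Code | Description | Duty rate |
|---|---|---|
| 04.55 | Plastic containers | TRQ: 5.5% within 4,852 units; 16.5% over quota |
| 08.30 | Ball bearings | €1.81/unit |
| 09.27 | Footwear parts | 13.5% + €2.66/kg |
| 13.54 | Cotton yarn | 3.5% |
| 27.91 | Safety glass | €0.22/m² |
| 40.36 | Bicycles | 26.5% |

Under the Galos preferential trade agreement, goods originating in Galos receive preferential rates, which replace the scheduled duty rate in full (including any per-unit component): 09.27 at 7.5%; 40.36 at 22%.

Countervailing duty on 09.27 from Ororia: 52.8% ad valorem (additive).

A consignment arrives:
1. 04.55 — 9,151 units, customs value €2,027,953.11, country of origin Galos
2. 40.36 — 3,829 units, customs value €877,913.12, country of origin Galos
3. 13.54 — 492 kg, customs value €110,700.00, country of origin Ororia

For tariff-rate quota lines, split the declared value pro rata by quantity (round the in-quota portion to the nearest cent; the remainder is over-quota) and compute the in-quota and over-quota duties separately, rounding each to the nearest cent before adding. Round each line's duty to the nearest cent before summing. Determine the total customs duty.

Line 1 (04.55, Galos, 9,151 units, €2,027,953.11):
Code 04.55 is under a tariff-rate quota (threshold 4,852 units). In-quota: 4,852 units at 5.5%; over-quota: 4,299 units at 16.5%.
Pro-rata value split: in-quota = €2,027,953.11 × 4,852/9,151 = €1,075,251.72; over-quota = €2,027,953.11 − €1,075,251.72 = €952,701.39.
In-quota duty = €1,075,251.72 × 5.5% = €59,138.84. Over-quota duty = €952,701.39 × 16.5% = €157,195.73.
Line duty = €59,138.84 + €157,195.73 = €216,334.57.
Line 2 (40.36, Galos, 3,829 units, €877,913.12):
Base rate for 40.36 is 26.5%.
Origin Galos qualifies under the Serica–Galos agreement and 40.36 is covered: preferential rate 22% applies instead.
Duty = €877,913.12 × 22% = €193,140.89.
Line 3 (13.54, Ororia, 492 kg, €110,700.00):
Base rate for 13.54 is 3.5%.
Duty = €110,700.00 × 3.5% = €3,874.50.
Total = €216,334.57 + €193,140.89 + €3,874.50 = €413,349.96.

€413,349.96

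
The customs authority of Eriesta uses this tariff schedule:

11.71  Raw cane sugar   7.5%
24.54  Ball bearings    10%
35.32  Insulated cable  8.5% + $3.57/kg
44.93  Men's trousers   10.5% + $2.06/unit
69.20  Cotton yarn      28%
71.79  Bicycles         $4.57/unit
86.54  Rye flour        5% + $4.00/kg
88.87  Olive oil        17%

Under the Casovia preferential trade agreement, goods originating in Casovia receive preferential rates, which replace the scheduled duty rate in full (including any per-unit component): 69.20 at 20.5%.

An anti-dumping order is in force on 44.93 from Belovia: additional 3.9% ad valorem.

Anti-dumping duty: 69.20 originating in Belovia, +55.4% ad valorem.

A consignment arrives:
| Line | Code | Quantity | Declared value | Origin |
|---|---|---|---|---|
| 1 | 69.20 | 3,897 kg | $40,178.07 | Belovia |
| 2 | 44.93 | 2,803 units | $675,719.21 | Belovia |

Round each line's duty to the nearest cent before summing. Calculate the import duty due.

Line 1 (69.20, Belovia, 3,897 kg, $40,178.07):
Base rate for 69.20 is 28%.
69.20 has an FTA preferential rate, but origin Belovia is not Casovia; base rate stands.
Additional duty on 69.20 from Belovia: +55.4%. Applied ad valorem rate: 28% + 55.4% = 83.4%.
Duty = $40,178.07 × 83.4% = $33,508.51.
Line 2 (44.93, Belovia, 2,803 units, $675,719.21):
Base rate for 44.93 is 10.5% + $2.06/unit.
Additional duty on 44.93 from Belovia: +3.9%. Applied ad valorem rate: 10.5% + 3.9% = 14.4%.
Duty = $675,719.21 × 14.4% + 2,803 × $2.06 = $103,077.75.
Total = $33,508.51 + $103,077.75 = $136,586.26.

$136,586.26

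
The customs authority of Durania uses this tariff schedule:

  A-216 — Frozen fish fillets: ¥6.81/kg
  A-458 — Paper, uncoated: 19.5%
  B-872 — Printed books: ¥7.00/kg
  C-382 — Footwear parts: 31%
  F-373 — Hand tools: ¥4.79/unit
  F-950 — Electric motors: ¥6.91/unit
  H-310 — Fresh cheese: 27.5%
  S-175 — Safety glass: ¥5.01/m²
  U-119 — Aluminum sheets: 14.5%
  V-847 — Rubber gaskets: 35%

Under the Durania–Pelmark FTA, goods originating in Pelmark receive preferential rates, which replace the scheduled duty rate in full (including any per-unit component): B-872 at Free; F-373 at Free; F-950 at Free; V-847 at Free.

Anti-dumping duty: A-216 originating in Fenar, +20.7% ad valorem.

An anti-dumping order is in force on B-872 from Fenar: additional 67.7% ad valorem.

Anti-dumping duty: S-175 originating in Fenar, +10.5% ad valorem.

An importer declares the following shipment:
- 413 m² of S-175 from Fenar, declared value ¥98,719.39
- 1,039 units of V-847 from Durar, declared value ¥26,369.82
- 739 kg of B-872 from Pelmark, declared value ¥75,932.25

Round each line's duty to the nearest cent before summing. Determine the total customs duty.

¥21,664.11

Line 1 (S-175, Fenar, 413 m², ¥98,719.39):
Base rate for S-175 is ¥5.01/m².
Additional duty on S-175 from Fenar: +10.5% ad valorem. Applied ad valorem rate = 10.5%.
Duty = ¥98,719.39 × 10.5% + 413 × ¥5.01 = ¥12,434.67.
Line 2 (V-847, Durar, 1,039 units, ¥26,369.82):
Base rate for V-847 is 35%.
V-847 has an FTA preferential rate, but origin Durar is not Pelmark; base rate stands.
Duty = ¥26,369.82 × 35% = ¥9,229.44.
Line 3 (B-872, Pelmark, 739 kg, ¥75,932.25):
Base rate for B-872 is ¥7.00/kg.
Origin Pelmark qualifies under the Durania–Pelmark agreement and B-872 is covered: preferential rate Free applies instead.
The additional-duty order on B-872 targets Fenar, not Pelmark; it does not apply.
Duty = ¥75,932.25 × 0% = ¥0.00.
Total = ¥12,434.67 + ¥9,229.44 + ¥0.00 = ¥21,664.11.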